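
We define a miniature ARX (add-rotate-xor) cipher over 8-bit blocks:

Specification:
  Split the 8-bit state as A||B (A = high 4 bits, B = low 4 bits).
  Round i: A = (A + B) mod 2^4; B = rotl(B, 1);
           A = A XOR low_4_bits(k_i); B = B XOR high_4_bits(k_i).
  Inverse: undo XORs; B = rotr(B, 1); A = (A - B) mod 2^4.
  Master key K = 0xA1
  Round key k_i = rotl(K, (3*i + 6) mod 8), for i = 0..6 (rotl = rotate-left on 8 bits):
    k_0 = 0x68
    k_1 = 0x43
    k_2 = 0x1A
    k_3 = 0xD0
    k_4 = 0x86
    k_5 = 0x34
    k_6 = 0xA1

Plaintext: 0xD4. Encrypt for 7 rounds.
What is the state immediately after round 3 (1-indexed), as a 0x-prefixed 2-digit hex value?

0x72

s_0 = plaintext = 0xD4
s_1 = Round(s_0, k_0) = 0x9E
s_2 = Round(s_1, k_1) = 0x49
s_3 = Round(s_2, k_2) = 0x72
s_4 = Round(s_3, k_3) = 0x99
s_5 = Round(s_4, k_4) = 0x4B
s_6 = Round(s_5, k_5) = 0xB4
s_7 = Round(s_6, k_6) = 0xE2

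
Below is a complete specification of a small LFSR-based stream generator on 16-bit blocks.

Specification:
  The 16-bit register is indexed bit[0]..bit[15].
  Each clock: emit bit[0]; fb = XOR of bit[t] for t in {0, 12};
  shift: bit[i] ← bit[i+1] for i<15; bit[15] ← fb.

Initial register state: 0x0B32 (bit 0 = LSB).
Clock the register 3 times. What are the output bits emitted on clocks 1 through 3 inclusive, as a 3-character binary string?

reg_0 = 0x0B32
clock 1: out=0, reg = 0x0599
clock 2: out=1, reg = 0x82CC
clock 3: out=0, reg = 0x4166

010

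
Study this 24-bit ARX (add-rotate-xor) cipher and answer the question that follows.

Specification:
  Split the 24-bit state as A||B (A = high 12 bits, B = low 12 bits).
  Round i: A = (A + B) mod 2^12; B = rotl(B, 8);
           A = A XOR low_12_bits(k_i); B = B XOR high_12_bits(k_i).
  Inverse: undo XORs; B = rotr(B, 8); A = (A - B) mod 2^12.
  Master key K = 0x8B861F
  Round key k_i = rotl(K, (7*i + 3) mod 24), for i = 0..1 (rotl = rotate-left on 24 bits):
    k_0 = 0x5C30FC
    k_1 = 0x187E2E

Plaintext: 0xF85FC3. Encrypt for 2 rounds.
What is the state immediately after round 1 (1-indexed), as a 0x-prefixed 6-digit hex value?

0xFB463F

s_0 = plaintext = 0xF85FC3
s_1 = Round(s_0, k_0) = 0xFB463F
s_2 = Round(s_1, k_1) = 0xBDDEE4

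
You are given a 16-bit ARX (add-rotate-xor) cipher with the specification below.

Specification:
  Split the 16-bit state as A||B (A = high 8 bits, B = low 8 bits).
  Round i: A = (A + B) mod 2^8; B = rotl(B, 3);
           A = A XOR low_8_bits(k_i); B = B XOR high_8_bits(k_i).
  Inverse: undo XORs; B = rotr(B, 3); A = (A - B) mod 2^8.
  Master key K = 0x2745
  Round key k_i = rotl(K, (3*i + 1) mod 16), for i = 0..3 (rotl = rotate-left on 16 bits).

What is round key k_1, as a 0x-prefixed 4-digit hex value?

0x7452

K = 0x2745
k_0 = rotl(K, (3*0+1) mod 16) = rotl(K, 1) = 0x4E8A
k_1 = rotl(K, (3*1+1) mod 16) = rotl(K, 4) = 0x7452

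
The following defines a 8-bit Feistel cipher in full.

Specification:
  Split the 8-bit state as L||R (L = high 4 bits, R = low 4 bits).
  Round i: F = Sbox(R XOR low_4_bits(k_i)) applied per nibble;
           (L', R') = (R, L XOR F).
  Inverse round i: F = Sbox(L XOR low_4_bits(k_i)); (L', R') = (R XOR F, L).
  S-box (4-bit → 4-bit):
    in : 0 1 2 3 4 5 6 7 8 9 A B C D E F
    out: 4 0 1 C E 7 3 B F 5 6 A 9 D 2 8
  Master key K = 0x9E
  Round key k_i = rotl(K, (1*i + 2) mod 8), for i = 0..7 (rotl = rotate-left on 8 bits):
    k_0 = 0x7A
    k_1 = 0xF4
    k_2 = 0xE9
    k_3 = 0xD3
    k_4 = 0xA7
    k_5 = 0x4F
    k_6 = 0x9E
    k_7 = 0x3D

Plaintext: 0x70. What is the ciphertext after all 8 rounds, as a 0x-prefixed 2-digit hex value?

0x47

s_0 = plaintext = 0x70
s_1 = Round(s_0, k_0) = 0x01
s_2 = Round(s_1, k_1) = 0x17
s_3 = Round(s_2, k_2) = 0x73
s_4 = Round(s_3, k_3) = 0x33
s_5 = Round(s_4, k_4) = 0x3D
s_6 = Round(s_5, k_5) = 0xD2
s_7 = Round(s_6, k_6) = 0x24
s_8 = Round(s_7, k_7) = 0x47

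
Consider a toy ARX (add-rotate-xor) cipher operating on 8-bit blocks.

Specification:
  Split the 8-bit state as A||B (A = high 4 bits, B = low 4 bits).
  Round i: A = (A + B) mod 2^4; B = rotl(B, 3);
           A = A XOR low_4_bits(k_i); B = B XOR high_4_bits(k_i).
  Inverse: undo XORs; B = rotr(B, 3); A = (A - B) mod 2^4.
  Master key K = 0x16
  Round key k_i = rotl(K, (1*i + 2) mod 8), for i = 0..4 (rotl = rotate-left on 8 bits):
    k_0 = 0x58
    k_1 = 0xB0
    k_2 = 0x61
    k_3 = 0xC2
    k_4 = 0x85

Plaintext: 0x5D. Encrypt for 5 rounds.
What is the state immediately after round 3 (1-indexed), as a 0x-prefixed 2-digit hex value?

s_0 = plaintext = 0x5D
s_1 = Round(s_0, k_0) = 0xAB
s_2 = Round(s_1, k_1) = 0x56
s_3 = Round(s_2, k_2) = 0xA5
s_4 = Round(s_3, k_3) = 0xD6
s_5 = Round(s_4, k_4) = 0x6B

0xA5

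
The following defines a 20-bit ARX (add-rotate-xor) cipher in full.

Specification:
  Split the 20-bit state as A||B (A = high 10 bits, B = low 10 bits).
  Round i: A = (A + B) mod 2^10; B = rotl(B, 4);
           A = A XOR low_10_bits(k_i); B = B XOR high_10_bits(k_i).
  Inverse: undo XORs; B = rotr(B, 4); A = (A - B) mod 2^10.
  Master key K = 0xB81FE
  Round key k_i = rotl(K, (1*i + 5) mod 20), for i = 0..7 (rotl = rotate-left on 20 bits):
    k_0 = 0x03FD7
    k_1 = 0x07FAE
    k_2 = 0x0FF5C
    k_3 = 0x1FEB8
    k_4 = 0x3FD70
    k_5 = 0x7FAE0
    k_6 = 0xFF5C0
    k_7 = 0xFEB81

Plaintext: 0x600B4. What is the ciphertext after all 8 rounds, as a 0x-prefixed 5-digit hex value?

0xC4E7D

s_0 = plaintext = 0x600B4
s_1 = Round(s_0, k_0) = 0x78F4D
s_2 = Round(s_1, k_1) = 0xA78C2
s_3 = Round(s_2, k_2) = 0x0F01C
s_4 = Round(s_3, k_3) = 0xB81BF
s_5 = Round(s_4, k_4) = 0x7BF09
s_6 = Round(s_5, k_5) = 0x86162
s_7 = Round(s_6, k_6) = 0xAE9D8
s_8 = Round(s_7, k_7) = 0xC4E7D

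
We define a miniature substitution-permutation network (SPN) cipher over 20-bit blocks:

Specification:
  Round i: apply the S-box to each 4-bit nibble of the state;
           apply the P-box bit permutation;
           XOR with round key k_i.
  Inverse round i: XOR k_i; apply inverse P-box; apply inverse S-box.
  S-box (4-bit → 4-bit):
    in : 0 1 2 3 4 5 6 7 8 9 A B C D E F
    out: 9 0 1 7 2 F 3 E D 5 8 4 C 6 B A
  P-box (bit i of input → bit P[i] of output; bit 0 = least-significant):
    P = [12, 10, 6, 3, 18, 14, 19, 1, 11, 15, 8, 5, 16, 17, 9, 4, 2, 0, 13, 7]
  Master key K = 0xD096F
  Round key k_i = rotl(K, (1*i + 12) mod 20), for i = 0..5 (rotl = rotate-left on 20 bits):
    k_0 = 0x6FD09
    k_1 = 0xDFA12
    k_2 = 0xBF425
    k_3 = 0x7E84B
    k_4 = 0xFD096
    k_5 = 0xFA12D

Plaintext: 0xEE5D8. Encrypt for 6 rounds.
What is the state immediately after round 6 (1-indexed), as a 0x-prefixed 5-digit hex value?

0x0FB2D

s_0 = plaintext = 0xEE5D8
s_1 = Round(s_0, k_0) = 0xD24F4
s_2 = Round(s_1, k_1) = 0xC1E11
s_3 = Round(s_2, k_2) = 0xB5C85
s_4 = Round(s_3, k_3) = 0x8DF31
s_5 = Round(s_4, k_4) = 0x13232
s_6 = Round(s_5, k_5) = 0x0FB2D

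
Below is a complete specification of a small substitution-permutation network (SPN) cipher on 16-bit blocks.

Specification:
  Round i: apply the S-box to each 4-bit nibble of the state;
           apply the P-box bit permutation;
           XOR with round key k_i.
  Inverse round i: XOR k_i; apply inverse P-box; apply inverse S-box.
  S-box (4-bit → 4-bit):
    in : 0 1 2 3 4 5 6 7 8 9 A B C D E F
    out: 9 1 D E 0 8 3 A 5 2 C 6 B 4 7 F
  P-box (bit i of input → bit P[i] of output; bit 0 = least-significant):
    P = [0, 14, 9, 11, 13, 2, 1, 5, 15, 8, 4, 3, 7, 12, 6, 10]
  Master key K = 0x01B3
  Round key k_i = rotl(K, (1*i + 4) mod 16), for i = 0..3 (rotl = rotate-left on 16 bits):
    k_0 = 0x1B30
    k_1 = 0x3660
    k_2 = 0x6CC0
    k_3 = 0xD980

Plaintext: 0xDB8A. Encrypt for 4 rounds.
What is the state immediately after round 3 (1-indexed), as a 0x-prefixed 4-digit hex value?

s_0 = plaintext = 0xDB8A
s_1 = Round(s_0, k_0) = 0x3062
s_2 = Round(s_1, k_1) = 0x882D
s_3 = Round(s_2, k_2) = 0xCE32
s_4 = Round(s_3, k_3) = 0x4637

0xCE32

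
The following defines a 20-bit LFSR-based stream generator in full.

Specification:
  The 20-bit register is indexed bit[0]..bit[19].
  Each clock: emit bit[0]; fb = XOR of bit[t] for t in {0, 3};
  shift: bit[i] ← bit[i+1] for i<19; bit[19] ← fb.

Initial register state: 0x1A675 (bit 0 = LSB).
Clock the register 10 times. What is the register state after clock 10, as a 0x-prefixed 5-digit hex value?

reg_0 = 0x1A675
clock 1: out=1, reg = 0x8D33A
clock 2: out=0, reg = 0xC699D
clock 3: out=1, reg = 0x634CE
clock 4: out=0, reg = 0xB1A67
clock 5: out=1, reg = 0xD8D33
clock 6: out=1, reg = 0xEC699
clock 7: out=1, reg = 0x7634C
clock 8: out=0, reg = 0xBB1A6
clock 9: out=0, reg = 0x5D8D3
clock 10: out=1, reg = 0xAEC69

0xAEC69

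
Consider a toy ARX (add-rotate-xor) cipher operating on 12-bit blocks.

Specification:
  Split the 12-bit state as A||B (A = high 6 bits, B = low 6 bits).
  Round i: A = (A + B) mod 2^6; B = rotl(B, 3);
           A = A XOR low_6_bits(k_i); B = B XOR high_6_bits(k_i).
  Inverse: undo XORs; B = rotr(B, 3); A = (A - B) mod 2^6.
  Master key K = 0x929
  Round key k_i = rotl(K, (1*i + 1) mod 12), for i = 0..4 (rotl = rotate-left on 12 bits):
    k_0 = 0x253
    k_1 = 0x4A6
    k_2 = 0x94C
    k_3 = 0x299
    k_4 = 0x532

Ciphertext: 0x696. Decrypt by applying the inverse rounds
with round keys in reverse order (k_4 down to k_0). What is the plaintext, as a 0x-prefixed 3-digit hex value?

s_0 = ciphertext = 0x696
s_1 = InvRound(s_0, k_4) = 0x610
s_2 = InvRound(s_1, k_3) = 0xB93
s_3 = InvRound(s_2, k_2) = 0xB36
s_4 = InvRound(s_3, k_1) = 0x9A4
s_5 = InvRound(s_4, k_0) = 0x22D

0x22D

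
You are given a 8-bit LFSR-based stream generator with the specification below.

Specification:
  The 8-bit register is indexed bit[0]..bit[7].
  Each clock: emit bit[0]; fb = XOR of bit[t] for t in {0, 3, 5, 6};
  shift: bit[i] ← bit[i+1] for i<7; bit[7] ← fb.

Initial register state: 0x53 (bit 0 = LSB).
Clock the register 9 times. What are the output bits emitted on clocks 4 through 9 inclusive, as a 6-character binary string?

010100

reg_0 = 0x53
clock 1: out=1, reg = 0x29
clock 2: out=1, reg = 0x94
clock 3: out=0, reg = 0x4A
clock 4: out=0, reg = 0x25
clock 5: out=1, reg = 0x12
clock 6: out=0, reg = 0x09
clock 7: out=1, reg = 0x04
clock 8: out=0, reg = 0x02
clock 9: out=0, reg = 0x01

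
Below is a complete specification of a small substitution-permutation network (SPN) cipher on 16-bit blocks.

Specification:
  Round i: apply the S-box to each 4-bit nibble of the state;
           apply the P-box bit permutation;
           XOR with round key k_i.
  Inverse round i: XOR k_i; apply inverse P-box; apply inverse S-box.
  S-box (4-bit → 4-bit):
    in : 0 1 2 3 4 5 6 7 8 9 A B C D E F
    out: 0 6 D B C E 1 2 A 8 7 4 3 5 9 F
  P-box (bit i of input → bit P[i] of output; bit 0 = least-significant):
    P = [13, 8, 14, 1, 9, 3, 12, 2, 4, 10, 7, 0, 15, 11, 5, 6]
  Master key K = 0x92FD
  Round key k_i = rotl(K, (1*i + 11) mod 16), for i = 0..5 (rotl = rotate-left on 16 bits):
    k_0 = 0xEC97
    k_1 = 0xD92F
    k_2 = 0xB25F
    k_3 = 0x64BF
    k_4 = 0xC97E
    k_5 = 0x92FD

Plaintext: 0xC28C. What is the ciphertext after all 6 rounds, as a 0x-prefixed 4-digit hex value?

0x26E5

s_0 = plaintext = 0xC28C
s_1 = Round(s_0, k_0) = 0x450A
s_2 = Round(s_1, k_1) = 0xBCCE
s_3 = Round(s_2, k_2) = 0x9465
s_4 = Round(s_3, k_3) = 0x277C
s_5 = Round(s_4, k_4) = 0x6C16
s_6 = Round(s_5, k_5) = 0x26E5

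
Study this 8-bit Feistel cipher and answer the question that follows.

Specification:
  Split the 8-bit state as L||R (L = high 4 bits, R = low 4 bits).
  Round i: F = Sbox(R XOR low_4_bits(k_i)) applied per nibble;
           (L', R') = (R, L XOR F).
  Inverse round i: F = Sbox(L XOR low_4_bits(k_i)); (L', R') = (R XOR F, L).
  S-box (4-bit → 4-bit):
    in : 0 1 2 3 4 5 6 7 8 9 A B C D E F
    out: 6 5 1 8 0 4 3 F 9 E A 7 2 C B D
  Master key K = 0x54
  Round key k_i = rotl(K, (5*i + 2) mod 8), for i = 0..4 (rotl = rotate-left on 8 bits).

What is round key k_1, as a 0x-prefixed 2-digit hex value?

K = 0x54
k_0 = rotl(K, (5*0+2) mod 8) = rotl(K, 2) = 0x51
k_1 = rotl(K, (5*1+2) mod 8) = rotl(K, 7) = 0x2A

0x2A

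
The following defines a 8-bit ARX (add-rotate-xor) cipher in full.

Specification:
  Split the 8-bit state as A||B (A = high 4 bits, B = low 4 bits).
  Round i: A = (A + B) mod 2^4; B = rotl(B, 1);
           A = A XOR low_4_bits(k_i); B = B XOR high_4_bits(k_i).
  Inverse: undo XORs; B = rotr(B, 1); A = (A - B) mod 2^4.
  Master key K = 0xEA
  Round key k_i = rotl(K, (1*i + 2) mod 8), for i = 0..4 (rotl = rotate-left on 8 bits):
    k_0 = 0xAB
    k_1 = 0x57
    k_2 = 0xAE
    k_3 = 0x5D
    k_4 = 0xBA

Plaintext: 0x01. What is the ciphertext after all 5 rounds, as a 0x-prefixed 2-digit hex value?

s_0 = plaintext = 0x01
s_1 = Round(s_0, k_0) = 0xA8
s_2 = Round(s_1, k_1) = 0x54
s_3 = Round(s_2, k_2) = 0x72
s_4 = Round(s_3, k_3) = 0x41
s_5 = Round(s_4, k_4) = 0xF9

0xF9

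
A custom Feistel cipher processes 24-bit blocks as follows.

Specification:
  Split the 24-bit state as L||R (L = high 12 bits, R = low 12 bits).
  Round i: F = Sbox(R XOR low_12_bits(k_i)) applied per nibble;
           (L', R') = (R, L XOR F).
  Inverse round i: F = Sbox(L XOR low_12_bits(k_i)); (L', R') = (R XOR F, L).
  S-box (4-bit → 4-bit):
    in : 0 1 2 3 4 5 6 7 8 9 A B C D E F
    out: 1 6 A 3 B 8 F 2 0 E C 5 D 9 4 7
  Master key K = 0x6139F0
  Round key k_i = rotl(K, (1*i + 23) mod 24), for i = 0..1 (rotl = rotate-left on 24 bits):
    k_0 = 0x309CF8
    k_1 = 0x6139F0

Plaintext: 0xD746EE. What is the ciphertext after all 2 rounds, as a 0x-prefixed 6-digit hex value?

0x11B6AB

s_0 = plaintext = 0xD746EE
s_1 = Round(s_0, k_0) = 0x6EE11B
s_2 = Round(s_1, k_1) = 0x11B6AB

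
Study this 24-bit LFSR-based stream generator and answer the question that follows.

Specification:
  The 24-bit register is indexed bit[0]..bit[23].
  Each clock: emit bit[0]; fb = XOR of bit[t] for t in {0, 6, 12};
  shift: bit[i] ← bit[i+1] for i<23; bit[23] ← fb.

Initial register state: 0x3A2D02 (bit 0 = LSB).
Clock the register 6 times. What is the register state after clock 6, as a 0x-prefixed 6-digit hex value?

reg_0 = 0x3A2D02
clock 1: out=0, reg = 0x1D1681
clock 2: out=1, reg = 0x0E8B40
clock 3: out=0, reg = 0x8745A0
clock 4: out=0, reg = 0x43A2D0
clock 5: out=0, reg = 0xA1D168
clock 6: out=0, reg = 0x50E8B4

0x50E8B4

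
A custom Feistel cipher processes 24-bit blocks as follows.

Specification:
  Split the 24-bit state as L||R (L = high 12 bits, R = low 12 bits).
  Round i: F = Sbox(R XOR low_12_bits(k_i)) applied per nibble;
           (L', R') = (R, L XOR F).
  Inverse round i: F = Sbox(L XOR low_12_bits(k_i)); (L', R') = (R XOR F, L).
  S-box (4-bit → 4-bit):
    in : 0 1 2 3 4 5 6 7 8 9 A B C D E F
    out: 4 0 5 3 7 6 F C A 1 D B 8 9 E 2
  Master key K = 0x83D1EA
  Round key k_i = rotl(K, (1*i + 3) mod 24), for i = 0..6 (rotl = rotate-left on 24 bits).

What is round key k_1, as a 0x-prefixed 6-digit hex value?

K = 0x83D1EA
k_0 = rotl(K, (1*0+3) mod 24) = rotl(K, 3) = 0x1E8F54
k_1 = rotl(K, (1*1+3) mod 24) = rotl(K, 4) = 0x3D1EA8

0x3D1EA8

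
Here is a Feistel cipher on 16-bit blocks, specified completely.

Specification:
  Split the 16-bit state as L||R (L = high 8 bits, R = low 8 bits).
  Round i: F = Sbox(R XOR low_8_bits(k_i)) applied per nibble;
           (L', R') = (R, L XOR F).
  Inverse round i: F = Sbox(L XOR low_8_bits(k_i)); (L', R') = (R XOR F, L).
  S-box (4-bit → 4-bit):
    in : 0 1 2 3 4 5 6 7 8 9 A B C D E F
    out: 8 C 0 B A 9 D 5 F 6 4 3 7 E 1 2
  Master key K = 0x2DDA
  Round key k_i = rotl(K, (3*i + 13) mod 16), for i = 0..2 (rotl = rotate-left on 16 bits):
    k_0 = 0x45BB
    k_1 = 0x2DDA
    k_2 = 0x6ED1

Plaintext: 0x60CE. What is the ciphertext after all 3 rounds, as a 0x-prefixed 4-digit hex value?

s_0 = plaintext = 0x60CE
s_1 = Round(s_0, k_0) = 0xCE39
s_2 = Round(s_1, k_1) = 0x39D5
s_3 = Round(s_2, k_2) = 0xD5B3

0xD5B3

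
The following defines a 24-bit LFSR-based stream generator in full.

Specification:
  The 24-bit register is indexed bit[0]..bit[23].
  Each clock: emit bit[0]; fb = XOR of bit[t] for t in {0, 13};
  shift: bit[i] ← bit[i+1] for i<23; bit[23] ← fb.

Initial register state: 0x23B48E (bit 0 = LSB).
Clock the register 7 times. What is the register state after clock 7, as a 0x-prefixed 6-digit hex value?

0x264769

reg_0 = 0x23B48E
clock 1: out=0, reg = 0x91DA47
clock 2: out=1, reg = 0xC8ED23
clock 3: out=1, reg = 0x647691
clock 4: out=1, reg = 0x323B48
clock 5: out=0, reg = 0x991DA4
clock 6: out=0, reg = 0x4C8ED2
clock 7: out=0, reg = 0x264769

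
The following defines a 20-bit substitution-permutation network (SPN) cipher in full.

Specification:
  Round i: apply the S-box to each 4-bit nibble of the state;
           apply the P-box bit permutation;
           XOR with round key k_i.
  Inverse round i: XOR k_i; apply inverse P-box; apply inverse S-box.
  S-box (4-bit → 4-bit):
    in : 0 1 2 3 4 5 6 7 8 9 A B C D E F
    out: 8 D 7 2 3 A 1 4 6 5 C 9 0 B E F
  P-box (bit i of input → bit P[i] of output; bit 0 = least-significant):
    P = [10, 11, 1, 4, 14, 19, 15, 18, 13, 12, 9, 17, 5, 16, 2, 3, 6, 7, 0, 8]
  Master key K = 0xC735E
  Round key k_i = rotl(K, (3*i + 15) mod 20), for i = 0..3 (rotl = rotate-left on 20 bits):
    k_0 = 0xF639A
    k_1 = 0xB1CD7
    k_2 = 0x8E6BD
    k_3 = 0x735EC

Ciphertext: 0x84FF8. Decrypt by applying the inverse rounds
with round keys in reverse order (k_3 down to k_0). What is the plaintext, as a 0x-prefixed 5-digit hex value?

s_0 = ciphertext = 0x84FF8
s_1 = InvRound(s_0, k_3) = 0xC8FD5
s_2 = InvRound(s_1, k_2) = 0xBB6B3
s_3 = InvRound(s_2, k_1) = 0x69973
s_4 = InvRound(s_3, k_0) = 0x2D223

0x2D223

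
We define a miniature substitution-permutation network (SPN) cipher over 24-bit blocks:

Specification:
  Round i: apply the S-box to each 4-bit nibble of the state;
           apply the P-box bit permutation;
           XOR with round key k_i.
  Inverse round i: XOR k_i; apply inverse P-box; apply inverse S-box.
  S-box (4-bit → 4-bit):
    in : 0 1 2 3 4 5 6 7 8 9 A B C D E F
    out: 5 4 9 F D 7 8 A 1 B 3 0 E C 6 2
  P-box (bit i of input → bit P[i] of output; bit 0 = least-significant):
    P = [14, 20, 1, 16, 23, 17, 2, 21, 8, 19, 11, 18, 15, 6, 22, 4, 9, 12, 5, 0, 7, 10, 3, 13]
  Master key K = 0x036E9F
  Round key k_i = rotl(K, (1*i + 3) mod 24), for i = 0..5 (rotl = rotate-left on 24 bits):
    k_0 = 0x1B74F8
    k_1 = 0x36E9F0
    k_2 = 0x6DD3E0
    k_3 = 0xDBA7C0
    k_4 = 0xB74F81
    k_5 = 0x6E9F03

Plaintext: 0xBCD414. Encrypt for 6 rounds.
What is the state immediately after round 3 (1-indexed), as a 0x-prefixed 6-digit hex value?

0xD4D81E

s_0 = plaintext = 0xBCD414
s_1 = Round(s_0, k_0) = 0x5E2DCF
s_2 = Round(s_1, k_1) = 0x00754C
s_3 = Round(s_2, k_2) = 0xD4D81E
s_4 = Round(s_3, k_3) = 0x8B84FF
s_5 = Round(s_4, k_4) = 0xA1C601
s_6 = Round(s_5, k_5) = 0xAA9BF5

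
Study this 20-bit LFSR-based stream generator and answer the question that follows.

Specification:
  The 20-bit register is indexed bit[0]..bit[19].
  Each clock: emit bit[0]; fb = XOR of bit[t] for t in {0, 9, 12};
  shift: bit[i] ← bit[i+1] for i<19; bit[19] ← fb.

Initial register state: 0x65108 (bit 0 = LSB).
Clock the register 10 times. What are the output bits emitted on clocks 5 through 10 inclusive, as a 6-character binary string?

reg_0 = 0x65108
clock 1: out=0, reg = 0xB2884
clock 2: out=0, reg = 0x59442
clock 3: out=0, reg = 0xACA21
clock 4: out=1, reg = 0x56510
clock 5: out=0, reg = 0x2B288
clock 6: out=0, reg = 0x15944
clock 7: out=0, reg = 0x8ACA2
clock 8: out=0, reg = 0x45651
clock 9: out=1, reg = 0xA2B28
clock 10: out=0, reg = 0xD1594

000010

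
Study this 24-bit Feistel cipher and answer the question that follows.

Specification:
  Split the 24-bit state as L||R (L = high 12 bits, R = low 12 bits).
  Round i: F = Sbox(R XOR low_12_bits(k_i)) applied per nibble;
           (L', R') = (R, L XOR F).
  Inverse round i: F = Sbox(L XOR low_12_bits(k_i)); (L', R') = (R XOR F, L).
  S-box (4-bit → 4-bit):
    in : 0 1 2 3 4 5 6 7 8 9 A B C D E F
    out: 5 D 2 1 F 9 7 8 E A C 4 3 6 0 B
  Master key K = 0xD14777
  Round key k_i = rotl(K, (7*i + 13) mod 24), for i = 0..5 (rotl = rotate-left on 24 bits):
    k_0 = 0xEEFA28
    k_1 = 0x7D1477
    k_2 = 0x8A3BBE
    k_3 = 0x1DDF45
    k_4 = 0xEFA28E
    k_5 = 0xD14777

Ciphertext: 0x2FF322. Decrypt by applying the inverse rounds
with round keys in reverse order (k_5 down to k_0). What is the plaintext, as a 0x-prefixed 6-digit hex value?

0x1ABD98

s_0 = ciphertext = 0x2FF322
s_1 = InvRound(s_0, k_5) = 0xACC2FF
s_2 = InvRound(s_1, k_4) = 0xC0DACC
s_3 = InvRound(s_2, k_3) = 0xB32C0D
s_4 = InvRound(s_3, k_2) = 0x9EEB32
s_5 = InvRound(s_4, k_1) = 0xD989EE
s_6 = InvRound(s_5, k_0) = 0x1ABD98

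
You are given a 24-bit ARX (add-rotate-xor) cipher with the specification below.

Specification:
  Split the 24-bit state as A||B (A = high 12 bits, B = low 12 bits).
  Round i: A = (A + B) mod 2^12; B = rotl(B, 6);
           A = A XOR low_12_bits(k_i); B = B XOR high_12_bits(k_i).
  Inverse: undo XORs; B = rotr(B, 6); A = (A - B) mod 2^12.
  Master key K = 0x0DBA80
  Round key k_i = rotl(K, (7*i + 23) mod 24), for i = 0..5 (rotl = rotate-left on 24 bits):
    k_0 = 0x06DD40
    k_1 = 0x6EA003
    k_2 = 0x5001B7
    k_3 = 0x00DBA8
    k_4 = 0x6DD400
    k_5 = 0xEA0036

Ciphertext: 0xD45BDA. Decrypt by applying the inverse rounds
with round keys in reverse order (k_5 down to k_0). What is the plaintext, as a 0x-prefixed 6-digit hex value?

0x01BF93

s_0 = ciphertext = 0xD45BDA
s_1 = InvRound(s_0, k_5) = 0xEDEE95
s_2 = InvRound(s_1, k_4) = 0x8BD221
s_3 = InvRound(s_2, k_3) = 0x80DB08
s_4 = InvRound(s_3, k_2) = 0x782238
s_5 = InvRound(s_4, k_1) = 0x2EE493
s_6 = InvRound(s_5, k_0) = 0x01BF93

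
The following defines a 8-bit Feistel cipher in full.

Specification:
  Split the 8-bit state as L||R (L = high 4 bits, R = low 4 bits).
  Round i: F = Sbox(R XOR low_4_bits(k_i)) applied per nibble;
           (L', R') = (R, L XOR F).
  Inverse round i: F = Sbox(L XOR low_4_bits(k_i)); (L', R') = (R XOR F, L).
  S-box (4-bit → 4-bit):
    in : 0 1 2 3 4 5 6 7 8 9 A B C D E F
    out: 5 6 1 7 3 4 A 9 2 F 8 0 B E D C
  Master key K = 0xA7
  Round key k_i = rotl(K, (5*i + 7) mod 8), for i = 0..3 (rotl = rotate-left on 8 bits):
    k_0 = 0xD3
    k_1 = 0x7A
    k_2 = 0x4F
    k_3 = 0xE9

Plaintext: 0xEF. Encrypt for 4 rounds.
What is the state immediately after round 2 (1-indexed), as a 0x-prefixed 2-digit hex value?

0x53

s_0 = plaintext = 0xEF
s_1 = Round(s_0, k_0) = 0xF5
s_2 = Round(s_1, k_1) = 0x53
s_3 = Round(s_2, k_2) = 0x3E
s_4 = Round(s_3, k_3) = 0xEA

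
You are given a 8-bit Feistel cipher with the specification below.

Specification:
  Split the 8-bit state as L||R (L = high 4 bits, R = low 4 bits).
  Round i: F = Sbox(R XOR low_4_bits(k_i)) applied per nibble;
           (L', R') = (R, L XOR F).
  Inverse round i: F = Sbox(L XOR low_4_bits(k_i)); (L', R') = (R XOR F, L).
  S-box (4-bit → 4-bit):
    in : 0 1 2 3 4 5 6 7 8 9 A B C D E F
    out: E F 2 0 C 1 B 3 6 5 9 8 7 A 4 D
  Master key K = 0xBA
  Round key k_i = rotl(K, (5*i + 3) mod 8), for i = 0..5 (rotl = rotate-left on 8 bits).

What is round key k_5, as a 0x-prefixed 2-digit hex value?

K = 0xBA
k_0 = rotl(K, (5*0+3) mod 8) = rotl(K, 3) = 0xD5
k_1 = rotl(K, (5*1+3) mod 8) = rotl(K, 0) = 0xBA
k_2 = rotl(K, (5*2+3) mod 8) = rotl(K, 5) = 0x57
k_3 = rotl(K, (5*3+3) mod 8) = rotl(K, 2) = 0xEA
k_4 = rotl(K, (5*4+3) mod 8) = rotl(K, 7) = 0x5D
k_5 = rotl(K, (5*5+3) mod 8) = rotl(K, 4) = 0xAB

0xAB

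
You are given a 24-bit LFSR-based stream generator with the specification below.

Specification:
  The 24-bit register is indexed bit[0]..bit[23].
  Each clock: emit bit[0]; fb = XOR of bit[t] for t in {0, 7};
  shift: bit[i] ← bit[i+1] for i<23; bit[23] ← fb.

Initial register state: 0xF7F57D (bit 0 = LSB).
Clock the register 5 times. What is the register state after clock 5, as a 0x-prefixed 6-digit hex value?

reg_0 = 0xF7F57D
clock 1: out=1, reg = 0xFBFABE
clock 2: out=0, reg = 0xFDFD5F
clock 3: out=1, reg = 0xFEFEAF
clock 4: out=1, reg = 0x7F7F57
clock 5: out=1, reg = 0xBFBFAB

0xBFBFAB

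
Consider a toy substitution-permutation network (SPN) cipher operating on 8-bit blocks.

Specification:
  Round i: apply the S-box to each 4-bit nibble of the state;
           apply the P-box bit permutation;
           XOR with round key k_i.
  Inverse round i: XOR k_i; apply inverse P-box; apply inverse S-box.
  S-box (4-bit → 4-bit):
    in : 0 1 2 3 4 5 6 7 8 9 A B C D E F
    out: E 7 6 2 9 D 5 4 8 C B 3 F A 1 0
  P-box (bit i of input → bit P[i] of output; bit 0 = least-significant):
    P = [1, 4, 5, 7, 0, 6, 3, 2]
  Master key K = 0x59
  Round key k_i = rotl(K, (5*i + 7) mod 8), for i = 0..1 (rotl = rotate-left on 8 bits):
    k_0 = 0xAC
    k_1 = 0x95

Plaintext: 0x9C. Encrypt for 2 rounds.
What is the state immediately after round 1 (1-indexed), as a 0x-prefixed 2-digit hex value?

0x12

s_0 = plaintext = 0x9C
s_1 = Round(s_0, k_0) = 0x12
s_2 = Round(s_1, k_1) = 0xEC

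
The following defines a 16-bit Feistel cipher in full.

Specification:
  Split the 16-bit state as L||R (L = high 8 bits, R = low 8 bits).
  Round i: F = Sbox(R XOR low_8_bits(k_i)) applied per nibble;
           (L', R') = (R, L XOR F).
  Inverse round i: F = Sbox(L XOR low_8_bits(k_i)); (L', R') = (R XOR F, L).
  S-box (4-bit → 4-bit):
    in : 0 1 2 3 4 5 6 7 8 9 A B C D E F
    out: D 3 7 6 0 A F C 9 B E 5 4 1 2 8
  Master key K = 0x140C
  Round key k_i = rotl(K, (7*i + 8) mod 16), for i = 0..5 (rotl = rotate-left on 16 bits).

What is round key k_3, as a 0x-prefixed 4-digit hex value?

0x8281

K = 0x140C
k_0 = rotl(K, (7*0+8) mod 16) = rotl(K, 8) = 0x0C14
k_1 = rotl(K, (7*1+8) mod 16) = rotl(K, 15) = 0x0A06
k_2 = rotl(K, (7*2+8) mod 16) = rotl(K, 6) = 0x0305
k_3 = rotl(K, (7*3+8) mod 16) = rotl(K, 13) = 0x8281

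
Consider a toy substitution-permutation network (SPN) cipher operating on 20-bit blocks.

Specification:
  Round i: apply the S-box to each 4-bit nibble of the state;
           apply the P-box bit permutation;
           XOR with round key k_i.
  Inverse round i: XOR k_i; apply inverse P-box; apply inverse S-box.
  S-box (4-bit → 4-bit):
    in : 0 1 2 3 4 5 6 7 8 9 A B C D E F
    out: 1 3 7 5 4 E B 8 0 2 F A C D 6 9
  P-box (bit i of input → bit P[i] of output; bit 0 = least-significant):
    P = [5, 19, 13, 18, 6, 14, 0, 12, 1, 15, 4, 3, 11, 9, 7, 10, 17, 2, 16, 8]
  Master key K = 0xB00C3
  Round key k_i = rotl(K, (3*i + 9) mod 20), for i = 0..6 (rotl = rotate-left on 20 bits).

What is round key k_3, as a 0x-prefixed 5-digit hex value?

K = 0xB00C3
k_0 = rotl(K, (3*0+9) mod 20) = rotl(K, 9) = 0x18760
k_1 = rotl(K, (3*1+9) mod 20) = rotl(K, 12) = 0xC3B00
k_2 = rotl(K, (3*2+9) mod 20) = rotl(K, 15) = 0x1D806
k_3 = rotl(K, (3*3+9) mod 20) = rotl(K, 18) = 0xEC030

0xEC030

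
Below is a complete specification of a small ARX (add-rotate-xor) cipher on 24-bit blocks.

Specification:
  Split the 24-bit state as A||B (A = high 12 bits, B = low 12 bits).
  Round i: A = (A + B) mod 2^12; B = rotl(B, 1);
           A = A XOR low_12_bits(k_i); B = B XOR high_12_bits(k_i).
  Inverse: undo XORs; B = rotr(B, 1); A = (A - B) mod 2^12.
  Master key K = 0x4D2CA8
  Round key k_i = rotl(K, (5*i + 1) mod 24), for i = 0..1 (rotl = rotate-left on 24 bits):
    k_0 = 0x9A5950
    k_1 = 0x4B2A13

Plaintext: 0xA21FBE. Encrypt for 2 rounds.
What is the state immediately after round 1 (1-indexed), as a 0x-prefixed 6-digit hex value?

0x08F6D8

s_0 = plaintext = 0xA21FBE
s_1 = Round(s_0, k_0) = 0x08F6D8
s_2 = Round(s_1, k_1) = 0xD74902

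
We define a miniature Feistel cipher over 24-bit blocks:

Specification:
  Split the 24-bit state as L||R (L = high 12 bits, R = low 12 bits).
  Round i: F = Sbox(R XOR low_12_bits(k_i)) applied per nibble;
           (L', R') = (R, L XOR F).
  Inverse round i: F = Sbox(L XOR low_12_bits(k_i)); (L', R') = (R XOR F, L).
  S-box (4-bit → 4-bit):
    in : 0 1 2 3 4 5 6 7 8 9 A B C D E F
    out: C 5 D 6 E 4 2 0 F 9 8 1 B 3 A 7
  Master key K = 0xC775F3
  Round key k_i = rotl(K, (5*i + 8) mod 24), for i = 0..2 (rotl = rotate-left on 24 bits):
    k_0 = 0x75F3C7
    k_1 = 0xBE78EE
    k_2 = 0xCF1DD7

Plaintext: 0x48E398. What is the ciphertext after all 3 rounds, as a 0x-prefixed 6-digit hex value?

0xF4855E

s_0 = plaintext = 0x48E398
s_1 = Round(s_0, k_0) = 0x3988C9
s_2 = Round(s_1, k_1) = 0x8C9F48
s_3 = Round(s_2, k_2) = 0xF4855E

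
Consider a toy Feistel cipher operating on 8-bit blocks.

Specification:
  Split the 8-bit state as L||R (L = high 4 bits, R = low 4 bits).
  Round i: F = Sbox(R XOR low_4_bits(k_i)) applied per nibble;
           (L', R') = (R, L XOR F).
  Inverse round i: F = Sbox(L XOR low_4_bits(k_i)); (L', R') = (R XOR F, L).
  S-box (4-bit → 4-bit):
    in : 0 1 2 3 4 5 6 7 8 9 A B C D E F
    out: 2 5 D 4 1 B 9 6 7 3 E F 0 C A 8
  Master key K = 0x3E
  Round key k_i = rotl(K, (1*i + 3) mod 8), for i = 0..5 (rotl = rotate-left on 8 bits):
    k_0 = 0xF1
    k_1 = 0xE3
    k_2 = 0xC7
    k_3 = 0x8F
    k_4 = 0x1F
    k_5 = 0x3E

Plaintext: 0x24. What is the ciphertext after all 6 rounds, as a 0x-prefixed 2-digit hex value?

0xA5

s_0 = plaintext = 0x24
s_1 = Round(s_0, k_0) = 0x49
s_2 = Round(s_1, k_1) = 0x9A
s_3 = Round(s_2, k_2) = 0xA5
s_4 = Round(s_3, k_3) = 0x54
s_5 = Round(s_4, k_4) = 0x4A
s_6 = Round(s_5, k_5) = 0xA5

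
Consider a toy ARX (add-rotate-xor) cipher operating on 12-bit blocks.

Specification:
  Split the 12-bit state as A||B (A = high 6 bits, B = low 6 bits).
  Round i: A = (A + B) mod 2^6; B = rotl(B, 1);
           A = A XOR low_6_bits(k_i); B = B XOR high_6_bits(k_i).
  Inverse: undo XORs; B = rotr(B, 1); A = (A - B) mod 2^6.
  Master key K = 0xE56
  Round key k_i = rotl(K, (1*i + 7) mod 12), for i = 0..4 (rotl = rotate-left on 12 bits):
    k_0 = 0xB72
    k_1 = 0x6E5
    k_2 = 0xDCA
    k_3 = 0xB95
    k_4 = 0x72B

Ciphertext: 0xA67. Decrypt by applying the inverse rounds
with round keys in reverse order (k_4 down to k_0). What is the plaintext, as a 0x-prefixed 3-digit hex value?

s_0 = ciphertext = 0xA67
s_1 = InvRound(s_0, k_4) = 0x17D
s_2 = InvRound(s_1, k_3) = 0x9E9
s_3 = InvRound(s_2, k_2) = 0x78F
s_4 = InvRound(s_3, k_1) = 0xC4A
s_5 = InvRound(s_4, k_0) = 0x433

0x433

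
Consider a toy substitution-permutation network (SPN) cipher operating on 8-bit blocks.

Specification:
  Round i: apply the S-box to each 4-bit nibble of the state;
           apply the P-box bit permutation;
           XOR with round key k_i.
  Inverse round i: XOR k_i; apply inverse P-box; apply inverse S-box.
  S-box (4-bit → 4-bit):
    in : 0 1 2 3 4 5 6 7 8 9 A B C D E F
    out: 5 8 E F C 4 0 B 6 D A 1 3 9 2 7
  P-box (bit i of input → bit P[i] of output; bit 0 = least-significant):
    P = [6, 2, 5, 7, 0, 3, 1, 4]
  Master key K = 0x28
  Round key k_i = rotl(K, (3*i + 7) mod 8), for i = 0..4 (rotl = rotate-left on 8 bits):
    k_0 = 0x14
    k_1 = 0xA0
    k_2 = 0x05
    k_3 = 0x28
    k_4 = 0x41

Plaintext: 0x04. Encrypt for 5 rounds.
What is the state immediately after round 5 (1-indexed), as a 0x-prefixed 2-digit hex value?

0xF5

s_0 = plaintext = 0x04
s_1 = Round(s_0, k_0) = 0xB7
s_2 = Round(s_1, k_1) = 0x65
s_3 = Round(s_2, k_2) = 0x25
s_4 = Round(s_3, k_3) = 0x12
s_5 = Round(s_4, k_4) = 0xF5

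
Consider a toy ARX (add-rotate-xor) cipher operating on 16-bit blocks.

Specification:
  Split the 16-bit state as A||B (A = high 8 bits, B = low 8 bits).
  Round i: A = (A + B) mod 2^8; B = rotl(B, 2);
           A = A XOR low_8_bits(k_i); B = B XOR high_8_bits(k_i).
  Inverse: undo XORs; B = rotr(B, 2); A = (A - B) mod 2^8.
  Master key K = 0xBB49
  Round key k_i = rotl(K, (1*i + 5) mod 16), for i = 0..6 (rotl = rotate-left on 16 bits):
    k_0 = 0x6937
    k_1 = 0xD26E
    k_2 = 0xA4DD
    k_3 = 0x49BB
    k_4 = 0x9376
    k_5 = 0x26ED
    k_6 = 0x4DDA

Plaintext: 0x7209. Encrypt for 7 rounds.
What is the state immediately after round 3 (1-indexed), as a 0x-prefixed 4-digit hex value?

s_0 = plaintext = 0x7209
s_1 = Round(s_0, k_0) = 0x4C4D
s_2 = Round(s_1, k_1) = 0xF7E7
s_3 = Round(s_2, k_2) = 0x033B
s_4 = Round(s_3, k_3) = 0x85A5
s_5 = Round(s_4, k_4) = 0x5C05
s_6 = Round(s_5, k_5) = 0x8C32
s_7 = Round(s_6, k_6) = 0x6485

0x033B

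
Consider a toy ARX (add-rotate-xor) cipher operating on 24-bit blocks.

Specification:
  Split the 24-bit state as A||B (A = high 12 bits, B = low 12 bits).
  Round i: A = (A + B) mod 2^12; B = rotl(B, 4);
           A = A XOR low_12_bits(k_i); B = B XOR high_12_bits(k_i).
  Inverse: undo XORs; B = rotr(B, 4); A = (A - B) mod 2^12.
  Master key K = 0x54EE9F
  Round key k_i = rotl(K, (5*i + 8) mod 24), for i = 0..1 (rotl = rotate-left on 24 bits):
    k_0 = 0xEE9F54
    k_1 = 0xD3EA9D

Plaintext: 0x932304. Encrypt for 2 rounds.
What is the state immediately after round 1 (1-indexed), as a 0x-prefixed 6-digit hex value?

s_0 = plaintext = 0x932304
s_1 = Round(s_0, k_0) = 0x362EAA
s_2 = Round(s_1, k_1) = 0x891790

0x362EAA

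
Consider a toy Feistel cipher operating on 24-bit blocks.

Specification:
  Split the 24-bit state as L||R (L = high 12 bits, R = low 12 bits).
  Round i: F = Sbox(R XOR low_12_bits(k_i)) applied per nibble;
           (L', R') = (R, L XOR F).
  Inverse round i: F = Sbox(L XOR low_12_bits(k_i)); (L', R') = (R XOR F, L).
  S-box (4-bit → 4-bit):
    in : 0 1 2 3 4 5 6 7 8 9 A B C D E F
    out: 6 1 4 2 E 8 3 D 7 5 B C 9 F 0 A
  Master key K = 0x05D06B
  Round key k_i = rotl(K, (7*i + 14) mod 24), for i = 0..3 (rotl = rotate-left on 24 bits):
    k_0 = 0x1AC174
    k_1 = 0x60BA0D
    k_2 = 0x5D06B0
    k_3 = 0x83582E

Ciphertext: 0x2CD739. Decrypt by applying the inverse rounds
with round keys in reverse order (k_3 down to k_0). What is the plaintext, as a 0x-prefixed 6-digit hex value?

s_0 = ciphertext = 0x2CD739
s_1 = InvRound(s_0, k_3) = 0xC3B2CD
s_2 = InvRound(s_1, k_2) = 0x9B1C3B
s_3 = InvRound(s_2, k_1) = 0xEF29B1
s_4 = InvRound(s_3, k_0) = 0x3C2EF2

0x3C2EF2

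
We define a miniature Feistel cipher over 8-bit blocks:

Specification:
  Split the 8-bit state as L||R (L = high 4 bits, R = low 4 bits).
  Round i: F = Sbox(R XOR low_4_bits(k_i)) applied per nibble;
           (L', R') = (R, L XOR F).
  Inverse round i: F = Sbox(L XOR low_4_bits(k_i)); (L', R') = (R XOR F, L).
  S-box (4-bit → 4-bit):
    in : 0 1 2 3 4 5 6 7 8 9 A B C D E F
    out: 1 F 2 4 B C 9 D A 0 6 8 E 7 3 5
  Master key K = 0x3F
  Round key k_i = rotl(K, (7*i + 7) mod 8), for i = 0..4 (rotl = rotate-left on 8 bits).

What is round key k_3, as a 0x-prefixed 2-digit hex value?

0xF3

K = 0x3F
k_0 = rotl(K, (7*0+7) mod 8) = rotl(K, 7) = 0x9F
k_1 = rotl(K, (7*1+7) mod 8) = rotl(K, 6) = 0xCF
k_2 = rotl(K, (7*2+7) mod 8) = rotl(K, 5) = 0xE7
k_3 = rotl(K, (7*3+7) mod 8) = rotl(K, 4) = 0xF3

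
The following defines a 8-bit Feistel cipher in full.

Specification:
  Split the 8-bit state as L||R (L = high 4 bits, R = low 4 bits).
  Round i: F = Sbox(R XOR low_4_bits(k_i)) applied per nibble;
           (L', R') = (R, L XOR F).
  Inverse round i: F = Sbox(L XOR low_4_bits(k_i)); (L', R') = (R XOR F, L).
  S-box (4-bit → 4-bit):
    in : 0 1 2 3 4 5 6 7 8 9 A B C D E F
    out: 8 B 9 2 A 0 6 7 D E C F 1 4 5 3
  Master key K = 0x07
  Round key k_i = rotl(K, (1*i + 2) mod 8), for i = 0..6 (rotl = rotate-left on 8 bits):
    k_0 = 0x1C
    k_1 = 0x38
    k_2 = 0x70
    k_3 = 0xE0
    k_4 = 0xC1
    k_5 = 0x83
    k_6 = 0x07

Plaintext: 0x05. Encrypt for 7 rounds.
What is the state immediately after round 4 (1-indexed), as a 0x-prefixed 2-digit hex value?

s_0 = plaintext = 0x05
s_1 = Round(s_0, k_0) = 0x5E
s_2 = Round(s_1, k_1) = 0xE3
s_3 = Round(s_2, k_2) = 0x3C
s_4 = Round(s_3, k_3) = 0xC2
s_5 = Round(s_4, k_4) = 0x2E
s_6 = Round(s_5, k_5) = 0xE6
s_7 = Round(s_6, k_6) = 0x65

0xC2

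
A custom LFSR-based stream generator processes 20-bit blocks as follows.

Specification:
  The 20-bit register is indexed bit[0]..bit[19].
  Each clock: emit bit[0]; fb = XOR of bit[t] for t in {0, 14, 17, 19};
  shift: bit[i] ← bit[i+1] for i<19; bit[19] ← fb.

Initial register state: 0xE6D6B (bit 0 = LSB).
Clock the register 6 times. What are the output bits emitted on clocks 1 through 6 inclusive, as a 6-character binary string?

110101

reg_0 = 0xE6D6B
clock 1: out=1, reg = 0x736B5
clock 2: out=1, reg = 0x39B5A
clock 3: out=0, reg = 0x9CDAD
clock 4: out=1, reg = 0xCE6D6
clock 5: out=0, reg = 0x6736B
clock 6: out=1, reg = 0xB39B5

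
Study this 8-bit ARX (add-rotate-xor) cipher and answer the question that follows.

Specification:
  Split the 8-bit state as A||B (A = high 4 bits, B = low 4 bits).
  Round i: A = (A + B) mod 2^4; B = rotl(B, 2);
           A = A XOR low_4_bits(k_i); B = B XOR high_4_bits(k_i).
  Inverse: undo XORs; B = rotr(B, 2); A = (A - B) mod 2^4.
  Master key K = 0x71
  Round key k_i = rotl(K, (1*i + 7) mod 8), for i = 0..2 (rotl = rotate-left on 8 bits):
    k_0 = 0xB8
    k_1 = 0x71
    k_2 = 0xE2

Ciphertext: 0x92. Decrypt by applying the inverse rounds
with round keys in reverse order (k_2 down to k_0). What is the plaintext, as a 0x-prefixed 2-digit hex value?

0x6A

s_0 = ciphertext = 0x92
s_1 = InvRound(s_0, k_2) = 0x83
s_2 = InvRound(s_1, k_1) = 0x81
s_3 = InvRound(s_2, k_0) = 0x6A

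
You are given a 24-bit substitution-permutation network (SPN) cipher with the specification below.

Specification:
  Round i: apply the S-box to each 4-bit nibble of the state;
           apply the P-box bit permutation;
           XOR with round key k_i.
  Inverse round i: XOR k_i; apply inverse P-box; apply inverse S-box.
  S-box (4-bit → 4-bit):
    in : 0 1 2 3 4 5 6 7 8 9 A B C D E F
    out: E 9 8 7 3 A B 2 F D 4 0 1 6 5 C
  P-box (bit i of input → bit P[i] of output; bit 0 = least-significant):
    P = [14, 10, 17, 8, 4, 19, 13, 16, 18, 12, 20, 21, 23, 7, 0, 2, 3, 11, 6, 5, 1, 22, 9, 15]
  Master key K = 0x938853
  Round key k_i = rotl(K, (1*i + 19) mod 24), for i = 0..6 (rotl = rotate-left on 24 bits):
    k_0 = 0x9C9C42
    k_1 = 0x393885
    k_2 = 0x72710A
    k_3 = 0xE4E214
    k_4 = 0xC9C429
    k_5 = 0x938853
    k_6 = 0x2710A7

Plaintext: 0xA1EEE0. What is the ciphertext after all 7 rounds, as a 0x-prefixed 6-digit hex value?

0x886C68

s_0 = plaintext = 0xA1EEE0
s_1 = Round(s_0, k_0) = 0x0ABB7B
s_2 = Round(s_1, k_1) = 0x71BAC5
s_3 = Round(s_2, k_2) = 0x227432
s_4 = Round(s_3, k_3) = 0xE853A4
s_5 = Round(s_4, k_4) = 0xDDBAC7
s_6 = Round(s_5, k_5) = 0xC38603
s_7 = Round(s_6, k_6) = 0x886C68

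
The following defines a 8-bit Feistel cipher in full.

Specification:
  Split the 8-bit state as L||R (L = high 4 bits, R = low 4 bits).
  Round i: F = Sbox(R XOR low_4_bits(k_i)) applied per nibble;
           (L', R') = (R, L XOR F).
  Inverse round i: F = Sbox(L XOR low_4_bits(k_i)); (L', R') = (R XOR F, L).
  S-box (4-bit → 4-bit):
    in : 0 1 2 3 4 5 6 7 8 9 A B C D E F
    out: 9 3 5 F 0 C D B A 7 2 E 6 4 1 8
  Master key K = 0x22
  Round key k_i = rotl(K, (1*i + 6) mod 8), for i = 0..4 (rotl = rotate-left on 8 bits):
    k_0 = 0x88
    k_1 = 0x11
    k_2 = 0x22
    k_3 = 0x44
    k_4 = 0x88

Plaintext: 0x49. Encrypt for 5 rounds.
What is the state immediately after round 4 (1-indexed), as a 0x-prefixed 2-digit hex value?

0xA5

s_0 = plaintext = 0x49
s_1 = Round(s_0, k_0) = 0x97
s_2 = Round(s_1, k_1) = 0x74
s_3 = Round(s_2, k_2) = 0x4A
s_4 = Round(s_3, k_3) = 0xA5
s_5 = Round(s_4, k_4) = 0x5E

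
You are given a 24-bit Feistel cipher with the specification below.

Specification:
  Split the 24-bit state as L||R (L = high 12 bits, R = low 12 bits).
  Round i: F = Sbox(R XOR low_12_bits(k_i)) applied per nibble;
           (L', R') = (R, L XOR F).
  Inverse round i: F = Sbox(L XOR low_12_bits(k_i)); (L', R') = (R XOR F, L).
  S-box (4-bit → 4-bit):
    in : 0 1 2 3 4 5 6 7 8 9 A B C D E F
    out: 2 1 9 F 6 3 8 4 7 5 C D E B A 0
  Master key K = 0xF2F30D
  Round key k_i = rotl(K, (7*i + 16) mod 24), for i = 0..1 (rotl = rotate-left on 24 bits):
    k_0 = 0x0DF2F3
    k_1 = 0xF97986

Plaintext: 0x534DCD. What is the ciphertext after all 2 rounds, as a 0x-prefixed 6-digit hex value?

s_0 = plaintext = 0x534DCD
s_1 = Round(s_0, k_0) = 0xDCD5CE
s_2 = Round(s_1, k_1) = 0x5CE3AA

0x5CE3AA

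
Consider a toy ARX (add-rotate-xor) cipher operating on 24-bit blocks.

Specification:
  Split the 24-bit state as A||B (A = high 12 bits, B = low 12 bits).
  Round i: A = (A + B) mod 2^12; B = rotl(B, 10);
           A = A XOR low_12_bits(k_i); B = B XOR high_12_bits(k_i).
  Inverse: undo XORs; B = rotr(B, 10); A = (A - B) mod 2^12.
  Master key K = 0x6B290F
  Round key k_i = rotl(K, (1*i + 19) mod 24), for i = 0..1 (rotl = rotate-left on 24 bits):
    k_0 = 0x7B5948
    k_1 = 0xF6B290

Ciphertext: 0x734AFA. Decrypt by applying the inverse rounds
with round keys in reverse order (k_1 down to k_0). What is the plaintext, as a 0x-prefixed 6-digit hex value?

s_0 = ciphertext = 0x734AFA
s_1 = InvRound(s_0, k_1) = 0xF5F645
s_2 = InvRound(s_1, k_0) = 0xE577C0

0xE577C0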